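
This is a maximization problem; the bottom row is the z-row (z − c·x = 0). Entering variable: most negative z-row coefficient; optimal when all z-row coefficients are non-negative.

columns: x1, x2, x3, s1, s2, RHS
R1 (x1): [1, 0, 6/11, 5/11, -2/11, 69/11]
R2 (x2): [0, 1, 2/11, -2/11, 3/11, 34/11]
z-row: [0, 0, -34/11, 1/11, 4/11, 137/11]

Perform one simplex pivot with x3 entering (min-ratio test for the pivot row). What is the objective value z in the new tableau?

Ratio test on column x3 — row 1: (69/11)/(6/11) = 23/2; row 2: (34/11)/(2/11) = 17. Minimum is 23/2 at row 1 (x1 leaves); pivot element 6/11.
Pivot on row 1; the z-row RHS becomes 137/11 − (-34/11)·(23/2) = 48.

48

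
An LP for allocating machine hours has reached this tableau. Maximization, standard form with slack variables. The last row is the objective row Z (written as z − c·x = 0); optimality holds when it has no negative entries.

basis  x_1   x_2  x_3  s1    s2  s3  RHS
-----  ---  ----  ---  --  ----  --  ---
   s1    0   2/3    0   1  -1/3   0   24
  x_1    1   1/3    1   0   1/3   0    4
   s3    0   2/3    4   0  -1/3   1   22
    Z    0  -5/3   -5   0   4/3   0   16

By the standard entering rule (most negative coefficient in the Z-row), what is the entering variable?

Negative Z-row entries: x_2: -5/3, x_3: -5.
The most negative is -5 in column x_3, so x_3 enters.

x_3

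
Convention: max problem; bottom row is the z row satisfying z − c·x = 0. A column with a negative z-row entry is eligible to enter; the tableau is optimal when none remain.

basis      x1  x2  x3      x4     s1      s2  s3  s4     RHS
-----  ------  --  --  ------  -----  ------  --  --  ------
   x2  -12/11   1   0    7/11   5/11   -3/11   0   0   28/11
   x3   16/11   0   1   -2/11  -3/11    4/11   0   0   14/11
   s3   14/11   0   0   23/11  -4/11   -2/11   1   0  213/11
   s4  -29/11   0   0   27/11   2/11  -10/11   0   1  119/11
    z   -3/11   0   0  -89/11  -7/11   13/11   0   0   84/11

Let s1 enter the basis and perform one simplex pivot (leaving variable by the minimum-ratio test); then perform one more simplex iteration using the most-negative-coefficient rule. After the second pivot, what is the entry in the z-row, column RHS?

Ratio test on column s1 — row 1: (28/11)/(5/11) = 28/5; row 2: entry -3/11 ≤ 0; row 3: entry -4/11 ≤ 0; row 4: (119/11)/(2/11) = 119/2. Minimum is 28/5 at row 1 (x2 leaves); pivot element 5/11.
Divide row 1 by 5/11; eliminate column s1 from the other rows.
Second iteration: most negative z-row entry is -36/5 in column x4, so x4 enters.
Ratio test on column x4 — row 1: (28/5)/(7/5) = 4; row 2: (14/5)/(1/5) = 14; row 3: (107/5)/(13/5) = 107/13; row 4: (49/5)/(11/5) = 49/11. Minimum is 4 at row 1 (s1 leaves); pivot element 7/5.
Divide row 1 by 7/5; eliminate column x4 from the other rows.
After both pivots, the entry at the z-row, column RHS is 40.

40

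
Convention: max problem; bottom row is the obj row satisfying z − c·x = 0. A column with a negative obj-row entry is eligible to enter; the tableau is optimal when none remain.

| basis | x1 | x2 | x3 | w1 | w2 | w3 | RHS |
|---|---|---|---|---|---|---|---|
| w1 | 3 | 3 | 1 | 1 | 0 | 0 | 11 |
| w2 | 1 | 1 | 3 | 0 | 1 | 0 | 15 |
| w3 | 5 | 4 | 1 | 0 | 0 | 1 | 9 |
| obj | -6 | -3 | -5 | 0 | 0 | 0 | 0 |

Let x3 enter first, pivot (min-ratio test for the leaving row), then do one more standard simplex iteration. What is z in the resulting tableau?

Ratio test on column x3 — row 1: 11/1 = 11; row 2: 15/3 = 5; row 3: 9/1 = 9. Minimum is 5 at row 2 (w2 leaves); pivot element 3.
Pivot on row 2; the obj-row RHS becomes 0 − (-5)·5 = 25.
Next entering variable (most negative obj-row entry -13/3): x1.
Ratio test on column x1 — row 1: 6/(8/3) = 9/4; row 2: 5/(1/3) = 15; row 3: 4/(14/3) = 6/7. Minimum is 6/7 at row 3 (w3 leaves); pivot element 14/3.
After the second pivot the obj-row RHS is 25 − (-13/3)·(6/7) = 201/7.

201/7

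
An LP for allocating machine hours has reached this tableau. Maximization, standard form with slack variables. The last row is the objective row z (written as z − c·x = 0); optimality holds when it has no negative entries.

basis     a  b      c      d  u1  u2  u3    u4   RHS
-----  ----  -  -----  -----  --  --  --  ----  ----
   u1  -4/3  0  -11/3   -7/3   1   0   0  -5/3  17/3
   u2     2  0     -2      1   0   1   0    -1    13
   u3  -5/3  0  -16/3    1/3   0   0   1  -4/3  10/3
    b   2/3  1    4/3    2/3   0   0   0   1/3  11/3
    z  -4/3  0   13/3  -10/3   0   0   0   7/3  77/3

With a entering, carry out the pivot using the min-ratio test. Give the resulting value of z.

33

Ratio test on column a — row 1: entry -4/3 ≤ 0; row 2: 13/2 = 13/2; row 3: entry -5/3 ≤ 0; row 4: (11/3)/(2/3) = 11/2. Minimum is 11/2 at row 4 (b leaves); pivot element 2/3.
Pivot on row 4; the z-row RHS becomes 77/3 − (-4/3)·(11/2) = 33.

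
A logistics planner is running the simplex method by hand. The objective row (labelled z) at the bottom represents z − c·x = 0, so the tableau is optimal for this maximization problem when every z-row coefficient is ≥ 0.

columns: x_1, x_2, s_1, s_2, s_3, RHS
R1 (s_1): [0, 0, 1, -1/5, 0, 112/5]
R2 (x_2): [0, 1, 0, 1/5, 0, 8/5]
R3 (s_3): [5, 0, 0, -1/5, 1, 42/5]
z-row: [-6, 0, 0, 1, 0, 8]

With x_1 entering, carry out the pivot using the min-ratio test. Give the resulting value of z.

Ratio test on column x_1 — row 1: entry 0 ≤ 0; row 2: entry 0 ≤ 0; row 3: (42/5)/5 = 42/25. Minimum is 42/25 at row 3 (s_3 leaves); pivot element 5.
Pivot on row 3; the z-row RHS becomes 8 − (-6)·(42/25) = 452/25.

452/25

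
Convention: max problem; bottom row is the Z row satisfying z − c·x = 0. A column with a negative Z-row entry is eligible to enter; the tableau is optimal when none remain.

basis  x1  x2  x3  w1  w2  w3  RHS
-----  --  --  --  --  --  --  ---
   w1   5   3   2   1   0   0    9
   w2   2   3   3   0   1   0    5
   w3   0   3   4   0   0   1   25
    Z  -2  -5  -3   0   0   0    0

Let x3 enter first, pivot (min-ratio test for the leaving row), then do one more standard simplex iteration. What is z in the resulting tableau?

25/3

Ratio test on column x3 — row 1: 9/2 = 9/2; row 2: 5/3 = 5/3; row 3: 25/4 = 25/4. Minimum is 5/3 at row 2 (w2 leaves); pivot element 3.
Pivot on row 2; the Z-row RHS becomes 0 − (-3)·(5/3) = 5.
Next entering variable (most negative Z-row entry -2): x2.
Ratio test on column x2 — row 1: (17/3)/1 = 17/3; row 2: (5/3)/1 = 5/3; row 3: entry -1 ≤ 0. Minimum is 5/3 at row 2 (x3 leaves); pivot element 1.
After the second pivot the Z-row RHS is 5 − (-2)·(5/3) = 25/3.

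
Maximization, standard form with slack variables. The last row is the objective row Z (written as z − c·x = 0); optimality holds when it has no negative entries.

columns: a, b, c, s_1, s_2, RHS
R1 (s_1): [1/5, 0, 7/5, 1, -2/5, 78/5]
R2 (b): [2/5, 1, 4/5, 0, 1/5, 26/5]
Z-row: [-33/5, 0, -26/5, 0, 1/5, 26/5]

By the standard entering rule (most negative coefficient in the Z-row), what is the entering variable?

Negative Z-row entries: a: -33/5, c: -26/5.
The most negative is -33/5 in column a, so a enters.

a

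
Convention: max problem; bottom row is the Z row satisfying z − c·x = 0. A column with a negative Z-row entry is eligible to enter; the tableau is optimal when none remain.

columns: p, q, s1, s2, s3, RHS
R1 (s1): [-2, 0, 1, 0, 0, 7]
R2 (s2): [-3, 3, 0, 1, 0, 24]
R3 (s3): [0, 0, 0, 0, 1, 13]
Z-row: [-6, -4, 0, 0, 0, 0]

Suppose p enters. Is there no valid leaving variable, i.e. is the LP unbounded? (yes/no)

yes

Every constraint-row entry in column p is ≤ 0, so increasing p is unbounded.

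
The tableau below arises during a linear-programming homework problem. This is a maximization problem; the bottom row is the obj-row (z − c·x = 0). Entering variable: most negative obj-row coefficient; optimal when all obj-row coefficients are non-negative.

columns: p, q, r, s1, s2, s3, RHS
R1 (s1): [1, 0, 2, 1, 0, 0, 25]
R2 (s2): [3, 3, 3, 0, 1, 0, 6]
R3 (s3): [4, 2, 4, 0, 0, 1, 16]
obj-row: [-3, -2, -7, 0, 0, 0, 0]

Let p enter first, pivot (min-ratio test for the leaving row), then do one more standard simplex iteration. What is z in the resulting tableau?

14

Ratio test on column p — row 1: 25/1 = 25; row 2: 6/3 = 2; row 3: 16/4 = 4. Minimum is 2 at row 2 (s2 leaves); pivot element 3.
Pivot on row 2; the obj-row RHS becomes 0 − (-3)·2 = 6.
Next entering variable (most negative obj-row entry -4): r.
Ratio test on column r — row 1: 23/1 = 23; row 2: 2/1 = 2; row 3: entry 0 ≤ 0. Minimum is 2 at row 2 (p leaves); pivot element 1.
After the second pivot the obj-row RHS is 6 − (-4)·2 = 14.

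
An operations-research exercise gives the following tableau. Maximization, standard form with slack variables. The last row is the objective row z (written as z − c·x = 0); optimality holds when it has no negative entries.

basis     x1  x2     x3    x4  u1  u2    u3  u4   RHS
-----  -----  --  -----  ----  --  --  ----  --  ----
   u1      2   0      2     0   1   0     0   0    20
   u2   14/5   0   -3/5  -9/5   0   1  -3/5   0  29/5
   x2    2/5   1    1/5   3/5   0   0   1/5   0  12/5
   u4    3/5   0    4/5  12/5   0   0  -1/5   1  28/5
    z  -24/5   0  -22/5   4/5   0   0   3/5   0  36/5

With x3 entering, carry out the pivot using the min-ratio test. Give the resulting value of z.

Ratio test on column x3 — row 1: 20/2 = 10; row 2: entry -3/5 ≤ 0; row 3: (12/5)/(1/5) = 12; row 4: (28/5)/(4/5) = 7. Minimum is 7 at row 4 (u4 leaves); pivot element 4/5.
Pivot on row 4; the z-row RHS becomes 36/5 − (-22/5)·7 = 38.

38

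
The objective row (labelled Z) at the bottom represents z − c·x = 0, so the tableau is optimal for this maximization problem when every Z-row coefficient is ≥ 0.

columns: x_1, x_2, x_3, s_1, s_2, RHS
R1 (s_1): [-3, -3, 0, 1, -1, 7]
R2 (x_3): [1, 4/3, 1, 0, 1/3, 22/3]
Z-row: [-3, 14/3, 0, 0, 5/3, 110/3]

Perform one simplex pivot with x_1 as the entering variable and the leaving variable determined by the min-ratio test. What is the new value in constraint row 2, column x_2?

4/3

Ratio test on column x_1 — row 1: entry -3 ≤ 0; row 2: (22/3)/1 = 22/3. Minimum is 22/3 at row 2 (x_3 leaves); pivot element 1.
Divide row 2 by 1; eliminate column x_1 from the other rows.
In the new row 2, the x_2 entry is the old entry divided by the pivot: (4/3)/1 = 4/3.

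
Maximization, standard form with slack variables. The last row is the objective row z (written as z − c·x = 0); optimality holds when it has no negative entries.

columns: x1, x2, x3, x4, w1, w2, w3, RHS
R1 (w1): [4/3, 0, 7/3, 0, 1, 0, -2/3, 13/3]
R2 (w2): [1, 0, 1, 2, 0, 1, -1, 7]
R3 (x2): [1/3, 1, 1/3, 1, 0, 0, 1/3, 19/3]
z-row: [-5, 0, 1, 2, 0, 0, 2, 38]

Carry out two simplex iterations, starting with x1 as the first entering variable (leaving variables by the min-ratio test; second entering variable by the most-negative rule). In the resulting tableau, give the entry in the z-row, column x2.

Ratio test on column x1 — row 1: (13/3)/(4/3) = 13/4; row 2: 7/1 = 7; row 3: (19/3)/(1/3) = 19. Minimum is 13/4 at row 1 (w1 leaves); pivot element 4/3.
Divide row 1 by 4/3; eliminate column x1 from the other rows.
Second iteration: most negative z-row entry is -1/2 in column w3, so w3 enters.
Ratio test on column w3 — row 1: entry -1/2 ≤ 0; row 2: entry -1/2 ≤ 0; row 3: (21/4)/(1/2) = 21/2. Minimum is 21/2 at row 3 (x2 leaves); pivot element 1/2.
Divide row 3 by 1/2; eliminate column w3 from the other rows.
After both pivots, the entry at the z-row, column x2 is 1.

1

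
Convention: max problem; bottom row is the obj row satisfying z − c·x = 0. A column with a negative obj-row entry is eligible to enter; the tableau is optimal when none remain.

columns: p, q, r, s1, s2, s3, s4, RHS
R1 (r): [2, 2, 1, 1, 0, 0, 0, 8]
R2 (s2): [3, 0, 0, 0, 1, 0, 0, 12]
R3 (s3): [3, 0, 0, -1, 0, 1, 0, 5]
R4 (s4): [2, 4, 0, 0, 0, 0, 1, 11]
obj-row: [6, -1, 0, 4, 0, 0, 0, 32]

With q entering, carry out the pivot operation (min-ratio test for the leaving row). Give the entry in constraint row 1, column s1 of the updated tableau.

1

Ratio test on column q — row 1: 8/2 = 4; row 2: entry 0 ≤ 0; row 3: entry 0 ≤ 0; row 4: 11/4 = 11/4. Minimum is 11/4 at row 4 (s4 leaves); pivot element 4.
Divide row 4 by 4; eliminate column q from the other rows.
Row 1 update in column s1: 1 − 2·0 = 1.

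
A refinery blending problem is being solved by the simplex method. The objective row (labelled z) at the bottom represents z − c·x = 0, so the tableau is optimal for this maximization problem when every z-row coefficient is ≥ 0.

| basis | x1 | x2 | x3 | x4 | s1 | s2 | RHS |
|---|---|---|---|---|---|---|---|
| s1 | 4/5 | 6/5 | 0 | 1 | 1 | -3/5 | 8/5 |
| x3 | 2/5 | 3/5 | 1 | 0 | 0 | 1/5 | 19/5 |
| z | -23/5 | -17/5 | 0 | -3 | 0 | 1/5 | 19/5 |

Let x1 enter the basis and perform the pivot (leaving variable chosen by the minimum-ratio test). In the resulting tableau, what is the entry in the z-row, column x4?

Ratio test on column x1 — row 1: (8/5)/(4/5) = 2; row 2: (19/5)/(2/5) = 19/2. Minimum is 2 at row 1 (s1 leaves); pivot element 4/5.
Divide row 1 by 4/5; eliminate column x1 from the other rows.
z-row update in column x4: -3 − (-23/5)·(5/4) = 11/4.

11/4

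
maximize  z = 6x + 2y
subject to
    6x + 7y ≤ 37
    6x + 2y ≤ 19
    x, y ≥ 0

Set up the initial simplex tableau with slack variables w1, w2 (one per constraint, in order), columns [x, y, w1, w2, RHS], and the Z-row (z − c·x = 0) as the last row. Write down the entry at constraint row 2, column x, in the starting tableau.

6

Constraint 2 has coefficient 6 on x.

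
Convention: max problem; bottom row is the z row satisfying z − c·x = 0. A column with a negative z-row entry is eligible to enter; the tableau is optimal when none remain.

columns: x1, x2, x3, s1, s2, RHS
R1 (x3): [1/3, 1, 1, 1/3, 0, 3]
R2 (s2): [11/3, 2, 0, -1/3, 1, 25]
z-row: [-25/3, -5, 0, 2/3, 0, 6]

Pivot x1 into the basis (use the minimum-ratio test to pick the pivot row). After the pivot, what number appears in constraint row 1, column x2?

Ratio test on column x1 — row 1: 3/(1/3) = 9; row 2: 25/(11/3) = 75/11. Minimum is 75/11 at row 2 (s2 leaves); pivot element 11/3.
Divide row 2 by 11/3; eliminate column x1 from the other rows.
Row 1 update in column x2: 1 − (1/3)·(6/11) = 9/11.

9/11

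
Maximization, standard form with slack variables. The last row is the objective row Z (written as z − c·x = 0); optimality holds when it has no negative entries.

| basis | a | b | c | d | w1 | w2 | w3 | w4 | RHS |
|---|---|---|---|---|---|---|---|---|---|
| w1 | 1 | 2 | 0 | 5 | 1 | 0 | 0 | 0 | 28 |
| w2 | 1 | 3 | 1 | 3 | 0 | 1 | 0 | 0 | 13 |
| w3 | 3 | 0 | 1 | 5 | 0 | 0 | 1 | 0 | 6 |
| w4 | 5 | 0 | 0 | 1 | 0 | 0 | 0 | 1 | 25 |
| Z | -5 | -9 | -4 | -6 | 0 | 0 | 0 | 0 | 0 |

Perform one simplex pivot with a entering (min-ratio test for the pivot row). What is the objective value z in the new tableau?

10

Ratio test on column a — row 1: 28/1 = 28; row 2: 13/1 = 13; row 3: 6/3 = 2; row 4: 25/5 = 5. Minimum is 2 at row 3 (w3 leaves); pivot element 3.
Pivot on row 3; the Z-row RHS becomes 0 − (-5)·2 = 10.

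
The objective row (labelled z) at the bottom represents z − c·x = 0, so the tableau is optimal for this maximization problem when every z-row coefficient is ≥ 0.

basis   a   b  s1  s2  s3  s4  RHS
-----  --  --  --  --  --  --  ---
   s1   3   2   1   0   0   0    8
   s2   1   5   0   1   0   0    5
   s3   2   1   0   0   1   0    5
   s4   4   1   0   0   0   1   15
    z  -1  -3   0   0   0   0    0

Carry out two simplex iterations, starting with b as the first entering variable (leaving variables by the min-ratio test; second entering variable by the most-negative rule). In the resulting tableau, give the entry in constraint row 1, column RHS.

2/9

Ratio test on column b — row 1: 8/2 = 4; row 2: 5/5 = 1; row 3: 5/1 = 5; row 4: 15/1 = 15. Minimum is 1 at row 2 (s2 leaves); pivot element 5.
Divide row 2 by 5; eliminate column b from the other rows.
Second iteration: most negative z-row entry is -2/5 in column a, so a enters.
Ratio test on column a — row 1: 6/(13/5) = 30/13; row 2: 1/(1/5) = 5; row 3: 4/(9/5) = 20/9; row 4: 14/(19/5) = 70/19. Minimum is 20/9 at row 3 (s3 leaves); pivot element 9/5.
Divide row 3 by 9/5; eliminate column a from the other rows.
After both pivots, the entry at constraint row 1, column RHS is 2/9.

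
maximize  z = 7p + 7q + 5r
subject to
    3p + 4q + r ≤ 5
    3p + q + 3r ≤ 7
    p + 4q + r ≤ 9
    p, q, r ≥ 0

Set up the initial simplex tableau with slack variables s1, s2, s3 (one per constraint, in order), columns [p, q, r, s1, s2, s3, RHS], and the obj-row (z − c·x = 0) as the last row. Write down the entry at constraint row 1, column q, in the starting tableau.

Constraint 1 has coefficient 4 on q.

4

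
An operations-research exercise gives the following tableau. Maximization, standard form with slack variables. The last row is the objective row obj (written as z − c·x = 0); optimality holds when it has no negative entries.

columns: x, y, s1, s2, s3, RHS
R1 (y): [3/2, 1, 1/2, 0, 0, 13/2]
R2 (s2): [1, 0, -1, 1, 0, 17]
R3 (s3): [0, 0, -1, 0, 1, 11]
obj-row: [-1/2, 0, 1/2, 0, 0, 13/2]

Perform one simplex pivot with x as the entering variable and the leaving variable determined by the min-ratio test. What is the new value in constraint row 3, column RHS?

Ratio test on column x — row 1: (13/2)/(3/2) = 13/3; row 2: 17/1 = 17; row 3: entry 0 ≤ 0. Minimum is 13/3 at row 1 (y leaves); pivot element 3/2.
Divide row 1 by 3/2; eliminate column x from the other rows.
Row 3 update in column RHS: 11 − 0·(13/3) = 11.

11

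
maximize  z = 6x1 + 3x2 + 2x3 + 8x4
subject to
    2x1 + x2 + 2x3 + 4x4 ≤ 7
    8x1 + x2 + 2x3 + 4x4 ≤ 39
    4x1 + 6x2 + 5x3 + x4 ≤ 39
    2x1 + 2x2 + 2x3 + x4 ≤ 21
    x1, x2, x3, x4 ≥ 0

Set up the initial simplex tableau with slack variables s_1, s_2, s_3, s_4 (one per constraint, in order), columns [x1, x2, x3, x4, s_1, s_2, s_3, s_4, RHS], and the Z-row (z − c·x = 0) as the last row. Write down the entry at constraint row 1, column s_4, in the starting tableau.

0

Slack s_4 belongs to constraint 4; its column is the unit vector e_4, so the entry in row 1 is 0.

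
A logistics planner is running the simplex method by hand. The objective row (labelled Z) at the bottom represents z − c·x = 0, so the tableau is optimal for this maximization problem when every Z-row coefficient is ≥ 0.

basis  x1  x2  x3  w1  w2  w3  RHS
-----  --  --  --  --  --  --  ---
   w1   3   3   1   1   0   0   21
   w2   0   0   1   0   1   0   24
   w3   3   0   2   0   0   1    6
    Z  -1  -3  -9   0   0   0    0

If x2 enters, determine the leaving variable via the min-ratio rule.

w1

Column x2 entries and ratios — w1: 21/3 = 7; w2: 0 ≤ 0, skip; w3: 0 ≤ 0, skip.
Smallest ratio is 7 in the row of w1, so w1 leaves.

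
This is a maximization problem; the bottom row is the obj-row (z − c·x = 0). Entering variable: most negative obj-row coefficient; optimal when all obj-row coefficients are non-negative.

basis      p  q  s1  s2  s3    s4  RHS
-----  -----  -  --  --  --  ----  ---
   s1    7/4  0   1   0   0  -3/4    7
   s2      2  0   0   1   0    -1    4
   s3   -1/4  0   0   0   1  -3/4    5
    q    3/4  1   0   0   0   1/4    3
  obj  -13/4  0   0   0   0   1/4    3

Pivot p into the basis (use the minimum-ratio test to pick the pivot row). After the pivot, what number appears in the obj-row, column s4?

-11/8

Ratio test on column p — row 1: 7/(7/4) = 4; row 2: 4/2 = 2; row 3: entry -1/4 ≤ 0; row 4: 3/(3/4) = 4. Minimum is 2 at row 2 (s2 leaves); pivot element 2.
Divide row 2 by 2; eliminate column p from the other rows.
obj-row update in column s4: 1/4 − (-13/4)·(-1/2) = -11/8.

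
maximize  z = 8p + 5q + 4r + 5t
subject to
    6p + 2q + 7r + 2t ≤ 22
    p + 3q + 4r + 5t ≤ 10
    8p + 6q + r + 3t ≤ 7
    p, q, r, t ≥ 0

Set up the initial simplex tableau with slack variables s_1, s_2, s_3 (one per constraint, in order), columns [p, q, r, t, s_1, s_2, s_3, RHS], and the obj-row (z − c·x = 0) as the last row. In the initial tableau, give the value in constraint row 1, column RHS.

The RHS of constraint 1 is b_1 = 22.

22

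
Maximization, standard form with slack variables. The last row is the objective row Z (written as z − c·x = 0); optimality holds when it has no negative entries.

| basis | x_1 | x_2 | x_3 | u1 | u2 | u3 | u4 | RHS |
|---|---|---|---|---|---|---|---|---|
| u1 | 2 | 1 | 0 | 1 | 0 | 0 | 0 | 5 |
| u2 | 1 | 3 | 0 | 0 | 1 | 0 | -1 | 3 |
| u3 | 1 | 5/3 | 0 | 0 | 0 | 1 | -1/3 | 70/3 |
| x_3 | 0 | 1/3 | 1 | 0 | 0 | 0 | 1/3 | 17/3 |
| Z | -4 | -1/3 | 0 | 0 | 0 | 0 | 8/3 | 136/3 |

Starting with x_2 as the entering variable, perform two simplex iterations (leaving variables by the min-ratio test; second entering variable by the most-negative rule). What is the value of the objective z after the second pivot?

Ratio test on column x_2 — row 1: 5/1 = 5; row 2: 3/3 = 1; row 3: (70/3)/(5/3) = 14; row 4: (17/3)/(1/3) = 17. Minimum is 1 at row 2 (u2 leaves); pivot element 3.
Pivot on row 2; the Z-row RHS becomes 136/3 − (-1/3)·1 = 137/3.
Next entering variable (most negative Z-row entry -35/9): x_1.
Ratio test on column x_1 — row 1: 4/(5/3) = 12/5; row 2: 1/(1/3) = 3; row 3: (65/3)/(4/9) = 195/4; row 4: entry -1/9 ≤ 0. Minimum is 12/5 at row 1 (u1 leaves); pivot element 5/3.
After the second pivot the Z-row RHS is 137/3 − (-35/9)·(12/5) = 55.

55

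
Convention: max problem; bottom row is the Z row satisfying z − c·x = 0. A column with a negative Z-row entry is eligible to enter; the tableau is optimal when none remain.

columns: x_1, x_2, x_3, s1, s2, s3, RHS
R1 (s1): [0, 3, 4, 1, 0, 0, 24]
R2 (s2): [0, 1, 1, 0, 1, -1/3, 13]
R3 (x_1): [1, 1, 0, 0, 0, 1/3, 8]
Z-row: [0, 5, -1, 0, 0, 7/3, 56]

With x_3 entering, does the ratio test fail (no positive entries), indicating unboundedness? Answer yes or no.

no

Column x_3 has positive entries in row(s) 1, 2, so the ratio test bounds it — not unbounded.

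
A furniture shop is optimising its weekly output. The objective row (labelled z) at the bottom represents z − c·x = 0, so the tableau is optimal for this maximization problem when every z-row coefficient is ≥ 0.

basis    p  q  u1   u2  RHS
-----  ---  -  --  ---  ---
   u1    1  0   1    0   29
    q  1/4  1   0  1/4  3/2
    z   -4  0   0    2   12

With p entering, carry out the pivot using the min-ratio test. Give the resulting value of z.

Ratio test on column p — row 1: 29/1 = 29; row 2: (3/2)/(1/4) = 6. Minimum is 6 at row 2 (q leaves); pivot element 1/4.
Pivot on row 2; the z-row RHS becomes 12 − (-4)·6 = 36.

36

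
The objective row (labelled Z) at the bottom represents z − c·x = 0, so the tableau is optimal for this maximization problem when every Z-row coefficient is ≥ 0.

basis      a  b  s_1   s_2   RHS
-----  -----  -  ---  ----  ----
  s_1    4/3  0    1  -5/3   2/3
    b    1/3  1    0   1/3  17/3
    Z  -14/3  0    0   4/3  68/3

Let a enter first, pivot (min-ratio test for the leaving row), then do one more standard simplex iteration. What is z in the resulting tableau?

58

Ratio test on column a — row 1: (2/3)/(4/3) = 1/2; row 2: (17/3)/(1/3) = 17. Minimum is 1/2 at row 1 (s_1 leaves); pivot element 4/3.
Pivot on row 1; the Z-row RHS becomes 68/3 − (-14/3)·(1/2) = 25.
Next entering variable (most negative Z-row entry -9/2): s_2.
Ratio test on column s_2 — row 1: entry -5/4 ≤ 0; row 2: (11/2)/(3/4) = 22/3. Minimum is 22/3 at row 2 (b leaves); pivot element 3/4.
After the second pivot the Z-row RHS is 25 − (-9/2)·(22/3) = 58.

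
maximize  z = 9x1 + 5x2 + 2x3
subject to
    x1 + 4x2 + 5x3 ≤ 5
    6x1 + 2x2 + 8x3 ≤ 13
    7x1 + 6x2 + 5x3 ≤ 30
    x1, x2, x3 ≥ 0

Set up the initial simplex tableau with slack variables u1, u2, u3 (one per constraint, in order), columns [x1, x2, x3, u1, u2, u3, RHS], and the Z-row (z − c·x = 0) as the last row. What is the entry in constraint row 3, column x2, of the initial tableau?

6

Constraint 3 has coefficient 6 on x2.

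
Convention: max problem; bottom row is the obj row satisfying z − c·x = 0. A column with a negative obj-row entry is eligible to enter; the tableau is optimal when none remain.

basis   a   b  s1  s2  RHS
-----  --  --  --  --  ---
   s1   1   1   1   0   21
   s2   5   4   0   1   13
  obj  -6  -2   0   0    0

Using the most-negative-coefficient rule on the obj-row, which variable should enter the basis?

Negative obj-row entries: a: -6, b: -2.
The most negative is -6 in column a, so a enters.

a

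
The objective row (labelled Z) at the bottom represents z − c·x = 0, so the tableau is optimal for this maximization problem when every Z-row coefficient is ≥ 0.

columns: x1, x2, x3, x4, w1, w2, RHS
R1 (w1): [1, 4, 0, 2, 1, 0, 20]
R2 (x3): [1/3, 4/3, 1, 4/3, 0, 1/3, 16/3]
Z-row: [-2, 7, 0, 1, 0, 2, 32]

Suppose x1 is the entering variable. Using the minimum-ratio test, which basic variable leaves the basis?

Column x1 entries and ratios — w1: 20/1 = 20; x3: (16/3)/(1/3) = 16.
Smallest ratio is 16 in the row of x3, so x3 leaves.

x3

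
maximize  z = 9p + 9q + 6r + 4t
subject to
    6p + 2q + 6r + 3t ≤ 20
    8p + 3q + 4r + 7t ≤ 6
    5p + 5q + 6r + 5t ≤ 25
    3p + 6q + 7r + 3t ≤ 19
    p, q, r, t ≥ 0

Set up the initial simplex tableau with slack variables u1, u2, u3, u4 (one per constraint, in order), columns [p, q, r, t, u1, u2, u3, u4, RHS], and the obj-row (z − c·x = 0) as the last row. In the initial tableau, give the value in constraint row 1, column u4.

Slack u4 belongs to constraint 4; its column is the unit vector e_4, so the entry in row 1 is 0.

0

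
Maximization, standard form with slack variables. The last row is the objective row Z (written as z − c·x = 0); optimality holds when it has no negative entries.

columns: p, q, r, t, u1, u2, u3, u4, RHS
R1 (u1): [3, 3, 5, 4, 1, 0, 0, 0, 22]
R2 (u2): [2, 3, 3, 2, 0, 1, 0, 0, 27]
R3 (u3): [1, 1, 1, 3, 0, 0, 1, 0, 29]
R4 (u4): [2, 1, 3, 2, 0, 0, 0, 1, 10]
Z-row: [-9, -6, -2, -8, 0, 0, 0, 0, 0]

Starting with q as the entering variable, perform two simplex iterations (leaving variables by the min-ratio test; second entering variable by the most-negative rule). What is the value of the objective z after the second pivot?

52

Ratio test on column q — row 1: 22/3 = 22/3; row 2: 27/3 = 9; row 3: 29/1 = 29; row 4: 10/1 = 10. Minimum is 22/3 at row 1 (u1 leaves); pivot element 3.
Pivot on row 1; the Z-row RHS becomes 0 − (-6)·(22/3) = 44.
Next entering variable (most negative Z-row entry -3): p.
Ratio test on column p — row 1: (22/3)/1 = 22/3; row 2: entry -1 ≤ 0; row 3: entry 0 ≤ 0; row 4: (8/3)/1 = 8/3. Minimum is 8/3 at row 4 (u4 leaves); pivot element 1.
After the second pivot the Z-row RHS is 44 − (-3)·(8/3) = 52.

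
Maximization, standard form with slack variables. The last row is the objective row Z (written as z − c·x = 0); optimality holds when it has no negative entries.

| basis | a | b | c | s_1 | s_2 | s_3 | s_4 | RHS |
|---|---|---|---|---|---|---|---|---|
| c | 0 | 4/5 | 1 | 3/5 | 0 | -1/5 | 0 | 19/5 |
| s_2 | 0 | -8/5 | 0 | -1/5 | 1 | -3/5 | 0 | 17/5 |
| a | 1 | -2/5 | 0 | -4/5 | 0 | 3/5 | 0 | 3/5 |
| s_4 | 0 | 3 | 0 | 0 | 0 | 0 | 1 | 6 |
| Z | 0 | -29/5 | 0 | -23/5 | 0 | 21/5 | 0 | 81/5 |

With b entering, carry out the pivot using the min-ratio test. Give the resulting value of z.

139/5

Ratio test on column b — row 1: (19/5)/(4/5) = 19/4; row 2: entry -8/5 ≤ 0; row 3: entry -2/5 ≤ 0; row 4: 6/3 = 2. Minimum is 2 at row 4 (s_4 leaves); pivot element 3.
Pivot on row 4; the Z-row RHS becomes 81/5 − (-29/5)·2 = 139/5.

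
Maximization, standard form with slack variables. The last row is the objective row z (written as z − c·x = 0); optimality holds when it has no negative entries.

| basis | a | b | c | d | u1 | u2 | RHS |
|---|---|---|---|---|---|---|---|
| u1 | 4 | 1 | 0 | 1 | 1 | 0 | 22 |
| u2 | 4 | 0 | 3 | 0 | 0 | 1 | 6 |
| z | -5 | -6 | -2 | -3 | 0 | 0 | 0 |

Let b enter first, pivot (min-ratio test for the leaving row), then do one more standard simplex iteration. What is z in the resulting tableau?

Ratio test on column b — row 1: 22/1 = 22; row 2: entry 0 ≤ 0. Minimum is 22 at row 1 (u1 leaves); pivot element 1.
Pivot on row 1; the z-row RHS becomes 0 − (-6)·22 = 132.
Next entering variable (most negative z-row entry -2): c.
Ratio test on column c — row 1: entry 0 ≤ 0; row 2: 6/3 = 2. Minimum is 2 at row 2 (u2 leaves); pivot element 3.
After the second pivot the z-row RHS is 132 − (-2)·2 = 136.

136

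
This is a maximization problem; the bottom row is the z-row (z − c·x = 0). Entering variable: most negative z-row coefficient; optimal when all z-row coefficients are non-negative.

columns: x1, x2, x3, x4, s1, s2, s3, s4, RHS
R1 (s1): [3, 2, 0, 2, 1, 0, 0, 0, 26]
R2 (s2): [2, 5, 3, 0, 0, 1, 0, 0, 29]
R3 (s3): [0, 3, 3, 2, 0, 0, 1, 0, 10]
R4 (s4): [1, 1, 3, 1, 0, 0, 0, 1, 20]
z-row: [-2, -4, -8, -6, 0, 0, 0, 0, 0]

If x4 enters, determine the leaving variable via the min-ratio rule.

Column x4 entries and ratios — s1: 26/2 = 13; s2: 0 ≤ 0, skip; s3: 10/2 = 5; s4: 20/1 = 20.
Smallest ratio is 5 in the row of s3, so s3 leaves.

s3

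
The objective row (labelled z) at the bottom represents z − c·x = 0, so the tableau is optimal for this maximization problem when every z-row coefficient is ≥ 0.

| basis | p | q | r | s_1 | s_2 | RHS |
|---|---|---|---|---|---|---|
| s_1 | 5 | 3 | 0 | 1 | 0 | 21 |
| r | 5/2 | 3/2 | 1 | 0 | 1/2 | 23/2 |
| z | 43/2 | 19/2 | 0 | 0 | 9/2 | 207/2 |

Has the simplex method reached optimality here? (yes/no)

yes

Every z-row coefficient is ≥ 0, so the tableau is optimal.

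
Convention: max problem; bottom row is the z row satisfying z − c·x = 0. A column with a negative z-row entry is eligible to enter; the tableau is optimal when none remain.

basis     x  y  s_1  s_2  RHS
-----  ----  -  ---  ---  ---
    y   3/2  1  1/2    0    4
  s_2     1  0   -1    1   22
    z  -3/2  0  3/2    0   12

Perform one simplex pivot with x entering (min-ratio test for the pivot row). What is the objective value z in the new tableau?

Ratio test on column x — row 1: 4/(3/2) = 8/3; row 2: 22/1 = 22. Minimum is 8/3 at row 1 (y leaves); pivot element 3/2.
Pivot on row 1; the z-row RHS becomes 12 − (-3/2)·(8/3) = 16.

16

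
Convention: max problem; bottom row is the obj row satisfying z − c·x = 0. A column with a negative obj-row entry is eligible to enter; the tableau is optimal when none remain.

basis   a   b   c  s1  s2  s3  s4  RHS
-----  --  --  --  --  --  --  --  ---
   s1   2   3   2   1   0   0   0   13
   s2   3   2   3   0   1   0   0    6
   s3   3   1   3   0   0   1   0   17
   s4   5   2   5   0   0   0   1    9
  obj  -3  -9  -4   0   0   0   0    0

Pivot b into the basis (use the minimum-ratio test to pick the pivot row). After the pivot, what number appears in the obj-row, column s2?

9/2

Ratio test on column b — row 1: 13/3 = 13/3; row 2: 6/2 = 3; row 3: 17/1 = 17; row 4: 9/2 = 9/2. Minimum is 3 at row 2 (s2 leaves); pivot element 2.
Divide row 2 by 2; eliminate column b from the other rows.
obj-row update in column s2: 0 − (-9)·(1/2) = 9/2.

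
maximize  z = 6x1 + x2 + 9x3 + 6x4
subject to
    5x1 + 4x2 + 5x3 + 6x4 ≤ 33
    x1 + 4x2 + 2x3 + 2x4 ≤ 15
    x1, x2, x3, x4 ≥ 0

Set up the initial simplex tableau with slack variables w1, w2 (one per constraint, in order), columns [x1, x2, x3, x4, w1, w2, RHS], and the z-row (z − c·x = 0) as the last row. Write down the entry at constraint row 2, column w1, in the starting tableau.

0

Slack w1 belongs to constraint 1; its column is the unit vector e_1, so the entry in row 2 is 0.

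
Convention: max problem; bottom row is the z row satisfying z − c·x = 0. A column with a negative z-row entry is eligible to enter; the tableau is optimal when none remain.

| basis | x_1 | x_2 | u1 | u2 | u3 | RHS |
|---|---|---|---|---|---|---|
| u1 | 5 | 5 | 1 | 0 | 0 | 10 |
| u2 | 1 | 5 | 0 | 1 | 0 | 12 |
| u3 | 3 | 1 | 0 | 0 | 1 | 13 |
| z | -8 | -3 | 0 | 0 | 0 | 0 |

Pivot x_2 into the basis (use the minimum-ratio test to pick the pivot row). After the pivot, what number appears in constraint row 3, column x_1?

Ratio test on column x_2 — row 1: 10/5 = 2; row 2: 12/5 = 12/5; row 3: 13/1 = 13. Minimum is 2 at row 1 (u1 leaves); pivot element 5.
Divide row 1 by 5; eliminate column x_2 from the other rows.
Row 3 update in column x_1: 3 − 1·1 = 2.

2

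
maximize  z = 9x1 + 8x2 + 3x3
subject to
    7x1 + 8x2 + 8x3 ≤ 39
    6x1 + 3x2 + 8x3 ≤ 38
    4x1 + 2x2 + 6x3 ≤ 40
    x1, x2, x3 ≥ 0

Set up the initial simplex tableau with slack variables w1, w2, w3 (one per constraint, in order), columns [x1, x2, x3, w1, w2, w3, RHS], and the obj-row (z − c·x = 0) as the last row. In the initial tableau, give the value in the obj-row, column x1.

The obj-row carries the negated objective coefficients: the x1 entry is -9.

-9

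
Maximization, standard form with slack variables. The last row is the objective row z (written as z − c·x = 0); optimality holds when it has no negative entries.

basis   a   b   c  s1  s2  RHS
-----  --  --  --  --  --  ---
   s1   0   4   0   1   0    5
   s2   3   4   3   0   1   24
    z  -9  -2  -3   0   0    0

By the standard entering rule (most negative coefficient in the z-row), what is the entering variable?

a

Negative z-row entries: a: -9, b: -2, c: -3.
The most negative is -9 in column a, so a enters.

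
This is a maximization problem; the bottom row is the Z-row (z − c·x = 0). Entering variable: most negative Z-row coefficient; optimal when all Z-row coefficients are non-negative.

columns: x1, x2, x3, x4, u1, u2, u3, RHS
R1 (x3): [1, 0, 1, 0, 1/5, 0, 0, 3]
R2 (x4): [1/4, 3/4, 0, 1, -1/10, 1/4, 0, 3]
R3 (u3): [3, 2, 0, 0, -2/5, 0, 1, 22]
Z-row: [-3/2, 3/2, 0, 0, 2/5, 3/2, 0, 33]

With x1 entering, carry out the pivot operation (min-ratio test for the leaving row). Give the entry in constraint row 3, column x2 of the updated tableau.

2

Ratio test on column x1 — row 1: 3/1 = 3; row 2: 3/(1/4) = 12; row 3: 22/3 = 22/3. Minimum is 3 at row 1 (x3 leaves); pivot element 1.
Divide row 1 by 1; eliminate column x1 from the other rows.
Row 3 update in column x2: 2 − 3·0 = 2.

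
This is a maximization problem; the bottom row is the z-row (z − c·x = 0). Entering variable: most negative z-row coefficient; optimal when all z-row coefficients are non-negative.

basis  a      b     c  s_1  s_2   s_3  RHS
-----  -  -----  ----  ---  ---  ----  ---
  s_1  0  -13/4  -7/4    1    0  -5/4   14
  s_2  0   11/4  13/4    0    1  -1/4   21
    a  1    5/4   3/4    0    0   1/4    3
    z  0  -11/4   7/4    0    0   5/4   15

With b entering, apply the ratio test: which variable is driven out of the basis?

Column b entries and ratios — s_1: -13/4 ≤ 0, skip; s_2: 21/(11/4) = 84/11; a: 3/(5/4) = 12/5.
Smallest ratio is 12/5 in the row of a, so a leaves.

a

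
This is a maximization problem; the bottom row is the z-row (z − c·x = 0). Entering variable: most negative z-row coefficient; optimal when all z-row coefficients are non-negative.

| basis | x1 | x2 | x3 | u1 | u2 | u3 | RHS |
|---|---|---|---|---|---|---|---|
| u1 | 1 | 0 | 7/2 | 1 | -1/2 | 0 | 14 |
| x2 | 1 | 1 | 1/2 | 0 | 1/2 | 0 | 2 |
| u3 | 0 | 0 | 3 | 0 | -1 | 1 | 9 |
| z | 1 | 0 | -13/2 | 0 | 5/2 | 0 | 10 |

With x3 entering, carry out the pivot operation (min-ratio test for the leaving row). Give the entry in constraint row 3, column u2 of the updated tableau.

-1/3

Ratio test on column x3 — row 1: 14/(7/2) = 4; row 2: 2/(1/2) = 4; row 3: 9/3 = 3. Minimum is 3 at row 3 (u3 leaves); pivot element 3.
Divide row 3 by 3; eliminate column x3 from the other rows.
In the new row 3, the u2 entry is the old entry divided by the pivot: (-1)/3 = -1/3.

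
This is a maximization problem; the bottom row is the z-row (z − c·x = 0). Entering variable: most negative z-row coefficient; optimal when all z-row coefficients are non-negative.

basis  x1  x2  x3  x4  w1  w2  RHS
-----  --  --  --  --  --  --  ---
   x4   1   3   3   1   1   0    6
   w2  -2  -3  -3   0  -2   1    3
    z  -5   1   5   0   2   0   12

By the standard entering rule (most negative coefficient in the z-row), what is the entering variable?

Negative z-row entries: x1: -5.
The most negative is -5 in column x1, so x1 enters.

x1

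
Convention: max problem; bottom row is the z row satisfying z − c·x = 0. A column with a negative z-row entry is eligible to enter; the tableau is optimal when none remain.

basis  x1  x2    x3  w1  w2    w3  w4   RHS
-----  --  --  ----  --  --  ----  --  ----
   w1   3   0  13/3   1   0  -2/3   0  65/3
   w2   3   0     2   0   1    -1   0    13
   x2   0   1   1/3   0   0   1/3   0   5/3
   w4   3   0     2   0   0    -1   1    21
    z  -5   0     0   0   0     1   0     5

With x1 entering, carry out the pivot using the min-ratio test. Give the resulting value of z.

80/3

Ratio test on column x1 — row 1: (65/3)/3 = 65/9; row 2: 13/3 = 13/3; row 3: entry 0 ≤ 0; row 4: 21/3 = 7. Minimum is 13/3 at row 2 (w2 leaves); pivot element 3.
Pivot on row 2; the z-row RHS becomes 5 − (-5)·(13/3) = 80/3.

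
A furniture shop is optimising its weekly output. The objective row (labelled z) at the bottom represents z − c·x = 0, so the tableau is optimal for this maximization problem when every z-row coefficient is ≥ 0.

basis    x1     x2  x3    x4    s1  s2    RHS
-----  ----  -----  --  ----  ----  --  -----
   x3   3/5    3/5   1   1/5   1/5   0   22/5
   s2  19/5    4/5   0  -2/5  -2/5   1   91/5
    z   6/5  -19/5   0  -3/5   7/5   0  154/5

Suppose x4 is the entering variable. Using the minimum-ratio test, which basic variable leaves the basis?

x3

Column x4 entries and ratios — x3: (22/5)/(1/5) = 22; s2: -2/5 ≤ 0, skip.
Smallest ratio is 22 in the row of x3, so x3 leaves.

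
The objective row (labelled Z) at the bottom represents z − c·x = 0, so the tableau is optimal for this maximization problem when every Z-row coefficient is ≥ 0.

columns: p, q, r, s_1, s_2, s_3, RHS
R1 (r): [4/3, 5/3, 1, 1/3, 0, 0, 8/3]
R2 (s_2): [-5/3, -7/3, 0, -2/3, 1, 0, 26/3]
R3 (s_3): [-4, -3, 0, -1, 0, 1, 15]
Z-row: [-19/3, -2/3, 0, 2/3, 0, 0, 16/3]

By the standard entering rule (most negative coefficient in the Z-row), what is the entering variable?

Negative Z-row entries: p: -19/3, q: -2/3.
The most negative is -19/3 in column p, so p enters.

p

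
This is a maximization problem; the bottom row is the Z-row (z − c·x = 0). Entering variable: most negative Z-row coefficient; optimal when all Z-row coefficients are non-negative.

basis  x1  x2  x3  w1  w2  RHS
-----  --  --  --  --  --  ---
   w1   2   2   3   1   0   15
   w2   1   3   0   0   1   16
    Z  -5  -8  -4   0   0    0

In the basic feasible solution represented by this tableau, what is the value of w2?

16

w2 is basic (row 2); its value is the RHS of that row, 16.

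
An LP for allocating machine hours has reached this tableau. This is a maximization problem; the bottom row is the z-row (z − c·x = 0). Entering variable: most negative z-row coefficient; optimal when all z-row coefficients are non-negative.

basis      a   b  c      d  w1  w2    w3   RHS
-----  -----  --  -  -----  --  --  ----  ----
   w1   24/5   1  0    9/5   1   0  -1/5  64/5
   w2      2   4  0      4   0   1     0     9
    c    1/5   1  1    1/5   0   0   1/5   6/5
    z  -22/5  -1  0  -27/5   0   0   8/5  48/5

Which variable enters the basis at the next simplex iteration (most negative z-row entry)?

Negative z-row entries: a: -22/5, b: -1, d: -27/5.
The most negative is -27/5 in column d, so d enters.

d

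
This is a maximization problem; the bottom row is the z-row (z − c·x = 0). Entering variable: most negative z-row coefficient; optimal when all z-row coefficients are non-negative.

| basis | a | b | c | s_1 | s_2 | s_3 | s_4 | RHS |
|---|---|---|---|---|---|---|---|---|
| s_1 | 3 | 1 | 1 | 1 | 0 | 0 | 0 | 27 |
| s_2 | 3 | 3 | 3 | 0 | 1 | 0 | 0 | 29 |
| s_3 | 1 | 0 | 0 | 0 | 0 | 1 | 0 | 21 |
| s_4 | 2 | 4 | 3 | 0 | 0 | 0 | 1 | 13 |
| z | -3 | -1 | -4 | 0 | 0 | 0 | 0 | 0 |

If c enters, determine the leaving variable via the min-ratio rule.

s_4

Column c entries and ratios — s_1: 27/1 = 27; s_2: 29/3 = 29/3; s_3: 0 ≤ 0, skip; s_4: 13/3 = 13/3.
Smallest ratio is 13/3 in the row of s_4, so s_4 leaves.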